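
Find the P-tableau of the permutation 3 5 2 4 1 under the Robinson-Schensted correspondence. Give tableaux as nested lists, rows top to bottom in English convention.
After inserting 3: P = [[3]].
After inserting 5: P = [[3, 5]].
After inserting 2: P = [[2, 5], [3]].
After inserting 4: P = [[2, 4], [3, 5]].
After inserting 1: P = [[1, 4], [2, 5], [3]].

So P = [[1, 4], [2, 5], [3]].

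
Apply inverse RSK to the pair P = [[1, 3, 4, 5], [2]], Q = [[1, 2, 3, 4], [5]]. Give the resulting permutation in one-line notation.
Reverse the RSK construction: for i from n down to 1, find the cell of Q containing i, remove the entry at that cell from P, and reverse-bump it up through P; the value ejected from row 1 is w(i).

Step i=5: Q has 5 at row 2, column 1; remove 2 from row 2 of P and reverse-bump: 2 enters row 1 and ejects 1. So w(5) = 1. P is now [[2, 3, 4, 5]].
Step i=4: Q has 4 at row 1, column 4; remove that cell from P, ejecting 5. So w(4) = 5. P is now [[2, 3, 4]].
Step i=3: Q has 3 at row 1, column 3; remove that cell from P, ejecting 4. So w(3) = 4. P is now [[2, 3]].
Step i=2: Q has 2 at row 1, column 2; remove that cell from P, ejecting 3. So w(2) = 3. P is now [[2]].
Step i=1: Q has 1 at row 1, column 1; remove that cell from P, ejecting 2. So w(1) = 2. P is now [].

So w = 2 3 4 5 1.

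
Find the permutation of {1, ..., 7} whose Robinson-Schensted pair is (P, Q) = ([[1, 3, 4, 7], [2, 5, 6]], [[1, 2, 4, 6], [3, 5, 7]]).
Reverse the RSK construction: for i from n down to 1, find the cell of Q containing i, remove the entry at that cell from P, and reverse-bump it up through P; the value ejected from row 1 is w(i).

Step i=7: Q has 7 at row 2, column 3; remove 6 from row 2 of P and reverse-bump: 6 enters row 1 and ejects 4. So w(7) = 4. P is now [[1, 3, 6, 7], [2, 5]].
Step i=6: Q has 6 at row 1, column 4; remove that cell from P, ejecting 7. So w(6) = 7. P is now [[1, 3, 6], [2, 5]].
Step i=5: Q has 5 at row 2, column 2; remove 5 from row 2 of P and reverse-bump: 5 enters row 1 and ejects 3. So w(5) = 3. P is now [[1, 5, 6], [2]].
Step i=4: Q has 4 at row 1, column 3; remove that cell from P, ejecting 6. So w(4) = 6. P is now [[1, 5], [2]].
Step i=3: Q has 3 at row 2, column 1; remove 2 from row 2 of P and reverse-bump: 2 enters row 1 and ejects 1. So w(3) = 1. P is now [[2, 5]].
Step i=2: Q has 2 at row 1, column 2; remove that cell from P, ejecting 5. So w(2) = 5. P is now [[2]].
Step i=1: Q has 1 at row 1, column 1; remove that cell from P, ejecting 2. So w(1) = 2. P is now [].

So w = 2 5 1 6 3 7 4.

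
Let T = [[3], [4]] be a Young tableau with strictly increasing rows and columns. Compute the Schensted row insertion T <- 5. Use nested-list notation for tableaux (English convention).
[[3, 5], [4]]

5 is larger than every entry of row 1, so it is appended to row 1. The new tableau is [[3, 5], [4]].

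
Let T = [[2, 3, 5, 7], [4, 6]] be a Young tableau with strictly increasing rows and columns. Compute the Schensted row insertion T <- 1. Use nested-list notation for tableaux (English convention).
In row 1, 1 replaces 2 (the leftmost entry greater than 1); 2 is bumped to row 2. In row 2, 2 replaces 4 (the leftmost entry greater than 2); 4 is bumped to row 3. 4 starts a new row 3. The new tableau is [[1, 3, 5, 7], [2, 6], [4]].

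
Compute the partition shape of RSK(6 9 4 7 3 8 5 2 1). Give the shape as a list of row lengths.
[3, 2, 2, 1, 1]

Row-insert each entry into an empty tableau.

After inserting 6: P = [[6]].
After inserting 9: P = [[6, 9]].
After inserting 4: P = [[4, 9], [6]].
After inserting 7: P = [[4, 7], [6, 9]].
After inserting 3: P = [[3, 7], [4, 9], [6]].
After inserting 8: P = [[3, 7, 8], [4, 9], [6]].
After inserting 5: P = [[3, 5, 8], [4, 7], [6, 9]].
After inserting 2: P = [[2, 5, 8], [3, 7], [4, 9], [6]].
After inserting 1: P = [[1, 5, 8], [2, 7], [3, 9], [4], [6]].

The final insertion tableau P = [[1, 5, 8], [2, 7], [3, 9], [4], [6]] has shape [3, 2, 2, 1, 1].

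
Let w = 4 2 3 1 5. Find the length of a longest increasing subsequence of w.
3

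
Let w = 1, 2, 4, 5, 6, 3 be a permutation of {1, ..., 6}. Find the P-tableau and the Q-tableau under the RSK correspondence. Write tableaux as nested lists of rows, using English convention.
Insert each entry of the permutation into P by Schensted row insertion, recording in Q the position of each new cell.

Insert 1: appended to row 1. P = [[1]], Q = [[1]].
Insert 2: appended to row 1. P = [[1, 2]], Q = [[1, 2]].
Insert 4: appended to row 1. P = [[1, 2, 4]], Q = [[1, 2, 3]].
Insert 5: appended to row 1. P = [[1, 2, 4, 5]], Q = [[1, 2, 3, 4]].
Insert 6: appended to row 1. P = [[1, 2, 4, 5, 6]], Q = [[1, 2, 3, 4, 5]].
Insert 3: 3 bumps 4 from row 1; 4 starts row 2. P = [[1, 2, 3, 5, 6], [4]], Q = [[1, 2, 3, 4, 5], [6]].

So P = [[1, 2, 3, 5, 6], [4]], Q = [[1, 2, 3, 4, 5], [6]].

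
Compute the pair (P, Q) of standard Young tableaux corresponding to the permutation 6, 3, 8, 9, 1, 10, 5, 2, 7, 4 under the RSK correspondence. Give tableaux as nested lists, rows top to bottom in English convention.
Insert each entry of the permutation into P by Schensted row insertion, recording in Q the position of each new cell.

After inserting 6: P = [[6]].
After inserting 3: P = [[3], [6]].
After inserting 8: P = [[3, 8], [6]].
After inserting 9: P = [[3, 8, 9], [6]].
After inserting 1: P = [[1, 8, 9], [3], [6]].
After inserting 10: P = [[1, 8, 9, 10], [3], [6]].
After inserting 5: P = [[1, 5, 9, 10], [3, 8], [6]].
After inserting 2: P = [[1, 2, 9, 10], [3, 5], [6, 8]].
After inserting 7: P = [[1, 2, 7, 10], [3, 5, 9], [6, 8]].
After inserting 4: P = [[1, 2, 4, 10], [3, 5, 7], [6, 8, 9]].

So P = [[1, 2, 4, 10], [3, 5, 7], [6, 8, 9]], Q = [[1, 3, 4, 6], [2, 7, 9], [5, 8, 10]].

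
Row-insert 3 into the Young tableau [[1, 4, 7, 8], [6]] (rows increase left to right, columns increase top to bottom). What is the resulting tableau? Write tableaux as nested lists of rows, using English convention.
In row 1, 3 replaces 4 (the leftmost entry greater than 3); 4 is bumped to row 2. In row 2, 4 replaces 6 (the leftmost entry greater than 4); 6 is bumped to row 3. 6 starts a new row 3. The new tableau is [[1, 3, 7, 8], [4], [6]].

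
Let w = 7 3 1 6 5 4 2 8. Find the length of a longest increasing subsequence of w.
3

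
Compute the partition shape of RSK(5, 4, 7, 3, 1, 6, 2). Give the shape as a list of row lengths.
Row-insert each entry into an empty tableau.

After inserting 5: P = [[5]].
After inserting 4: P = [[4], [5]].
After inserting 7: P = [[4, 7], [5]].
After inserting 3: P = [[3, 7], [4], [5]].
After inserting 1: P = [[1, 7], [3], [4], [5]].
After inserting 6: P = [[1, 6], [3, 7], [4], [5]].
After inserting 2: P = [[1, 2], [3, 6], [4, 7], [5]].

The final insertion tableau P = [[1, 2], [3, 6], [4, 7], [5]] has shape [2, 2, 2, 1].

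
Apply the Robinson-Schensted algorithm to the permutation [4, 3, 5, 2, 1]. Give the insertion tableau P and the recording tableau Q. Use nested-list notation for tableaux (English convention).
Insert each entry of the permutation into P by Schensted row insertion, recording in Q the position of each new cell.

Insert 4: appended to row 1. P = [[4]], Q = [[1]].
Insert 3: 3 bumps 4 from row 1; 4 starts row 2. P = [[3], [4]], Q = [[1], [2]].
Insert 5: appended to row 1. P = [[3, 5], [4]], Q = [[1, 3], [2]].
Insert 2: 2 bumps 3 from row 1; 3 bumps 4 from row 2; 4 starts row 3. P = [[2, 5], [3], [4]], Q = [[1, 3], [2], [4]].
Insert 1: 1 bumps 2 from row 1; 2 bumps 3 from row 2; 3 bumps 4 from row 3; 4 starts row 4. P = [[1, 5], [2], [3], [4]], Q = [[1, 3], [2], [4], [5]].

So P = [[1, 5], [2], [3], [4]], Q = [[1, 3], [2], [4], [5]].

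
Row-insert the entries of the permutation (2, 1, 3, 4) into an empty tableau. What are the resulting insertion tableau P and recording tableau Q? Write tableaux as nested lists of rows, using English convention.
Insert each entry of the permutation into P by Schensted row insertion, recording in Q the position of each new cell.

Insert 2: appended to row 1. P = [[2]].
Insert 1: 1 bumps 2 from row 1; 2 starts row 2. P = [[1], [2]].
Insert 3: appended to row 1. P = [[1, 3], [2]].
Insert 4: appended to row 1. P = [[1, 3, 4], [2]].

So P = [[1, 3, 4], [2]], Q = [[1, 3, 4], [2]].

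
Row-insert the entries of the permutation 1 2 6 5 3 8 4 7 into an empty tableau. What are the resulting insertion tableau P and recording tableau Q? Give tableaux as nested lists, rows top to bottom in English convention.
P = [[1, 2, 3, 4, 7], [5, 8], [6]], Q = [[1, 2, 3, 6, 8], [4, 7], [5]]

Insert each entry of the permutation into P by Schensted row insertion, recording in Q the position of each new cell.

Insert 1: appended to row 1. P = [[1]].
Insert 2: appended to row 1. P = [[1, 2]].
Insert 6: appended to row 1. P = [[1, 2, 6]].
Insert 5: 5 bumps 6 from row 1; 6 starts row 2. P = [[1, 2, 5], [6]].
Insert 3: 3 bumps 5 from row 1; 5 bumps 6 from row 2; 6 starts row 3. P = [[1, 2, 3], [5], [6]].
Insert 8: appended to row 1. P = [[1, 2, 3, 8], [5], [6]].
Insert 4: 4 bumps 8 from row 1; 8 appends to row 2. P = [[1, 2, 3, 4], [5, 8], [6]].
Insert 7: appended to row 1. P = [[1, 2, 3, 4, 7], [5, 8], [6]].

So P = [[1, 2, 3, 4, 7], [5, 8], [6]], Q = [[1, 2, 3, 6, 8], [4, 7], [5]].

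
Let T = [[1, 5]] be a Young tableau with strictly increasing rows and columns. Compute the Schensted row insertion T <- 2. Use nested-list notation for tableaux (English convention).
In row 1, 2 replaces 5 (the leftmost entry greater than 2); 5 is bumped to row 2. 5 starts a new row 2. The new tableau is [[1, 2], [5]].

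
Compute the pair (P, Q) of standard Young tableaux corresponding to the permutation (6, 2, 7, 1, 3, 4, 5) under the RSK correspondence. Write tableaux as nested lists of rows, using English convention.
Insert each entry of the permutation into P by Schensted row insertion, recording in Q the position of each new cell.

Insert 6: appended to row 1. P = [[6]].
Insert 2: 2 bumps 6 from row 1; 6 starts row 2. P = [[2], [6]].
Insert 7: appended to row 1. P = [[2, 7], [6]].
Insert 1: 1 bumps 2 from row 1; 2 bumps 6 from row 2; 6 starts row 3. P = [[1, 7], [2], [6]].
Insert 3: 3 bumps 7 from row 1; 7 appends to row 2. P = [[1, 3], [2, 7], [6]].
Insert 4: appended to row 1. P = [[1, 3, 4], [2, 7], [6]].
Insert 5: appended to row 1. P = [[1, 3, 4, 5], [2, 7], [6]].

So P = [[1, 3, 4, 5], [2, 7], [6]], Q = [[1, 3, 6, 7], [2, 5], [4]].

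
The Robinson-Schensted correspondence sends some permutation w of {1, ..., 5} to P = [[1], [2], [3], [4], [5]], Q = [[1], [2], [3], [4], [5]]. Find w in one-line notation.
Reverse the RSK construction: for i from n down to 1, find the cell of Q containing i, remove the entry at that cell from P, and reverse-bump it up through P; the value ejected from row 1 is w(i).

Step i=5: Q has 5 at row 5, column 1; remove 5 from row 5 of P and reverse-bump: 5 enters row 4 and ejects 4; 4 enters row 3 and ejects 3; 3 enters row 2 and ejects 2; 2 enters row 1 and ejects 1. So w(5) = 1. P is now [[2], [3], [4], [5]].
Step i=4: Q has 4 at row 4, column 1; remove 5 from row 4 of P and reverse-bump: 5 enters row 3 and ejects 4; 4 enters row 2 and ejects 3; 3 enters row 1 and ejects 2. So w(4) = 2. P is now [[3], [4], [5]].
Step i=3: Q has 3 at row 3, column 1; remove 5 from row 3 of P and reverse-bump: 5 enters row 2 and ejects 4; 4 enters row 1 and ejects 3. So w(3) = 3. P is now [[4], [5]].
Step i=2: Q has 2 at row 2, column 1; remove 5 from row 2 of P and reverse-bump: 5 enters row 1 and ejects 4. So w(2) = 4. P is now [[5]].
Step i=1: Q has 1 at row 1, column 1; remove that cell from P, ejecting 5. So w(1) = 5. P is now [].

So w = 5 4 3 2 1.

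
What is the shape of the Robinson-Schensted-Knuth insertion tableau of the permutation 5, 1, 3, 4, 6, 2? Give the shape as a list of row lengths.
[4, 1, 1]

RSK row insertion gives P = [[1, 2, 4, 6], [3], [5]], which has shape [4, 1, 1].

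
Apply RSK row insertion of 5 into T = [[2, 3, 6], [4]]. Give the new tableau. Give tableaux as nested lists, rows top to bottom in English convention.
[[2, 3, 5], [4, 6]]

In row 1, 5 replaces 6 (the leftmost entry greater than 5); 6 is bumped to row 2. 6 is appended to row 2. The new tableau is [[2, 3, 5], [4, 6]].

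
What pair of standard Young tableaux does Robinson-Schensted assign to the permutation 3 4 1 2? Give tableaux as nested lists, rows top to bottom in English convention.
Insert each entry of the permutation into P by Schensted row insertion, recording in Q the position of each new cell.

Insert 3: appended to row 1. P = [[3]], Q = [[1]].
Insert 4: appended to row 1. P = [[3, 4]], Q = [[1, 2]].
Insert 1: 1 bumps 3 from row 1; 3 starts row 2. P = [[1, 4], [3]], Q = [[1, 2], [3]].
Insert 2: 2 bumps 4 from row 1; 4 appends to row 2. P = [[1, 2], [3, 4]], Q = [[1, 2], [3, 4]].

So P = [[1, 2], [3, 4]], Q = [[1, 2], [3, 4]].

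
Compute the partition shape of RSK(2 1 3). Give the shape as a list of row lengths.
[2, 1]

RSK row insertion gives P = [[1, 3], [2]], which has shape [2, 1].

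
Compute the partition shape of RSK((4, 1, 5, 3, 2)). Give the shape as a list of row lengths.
Row-insert each entry into an empty tableau.

After inserting 4: P = [[4]].
After inserting 1: P = [[1], [4]].
After inserting 5: P = [[1, 5], [4]].
After inserting 3: P = [[1, 3], [4, 5]].
After inserting 2: P = [[1, 2], [3, 5], [4]].

The final insertion tableau P = [[1, 2], [3, 5], [4]] has shape [2, 2, 1].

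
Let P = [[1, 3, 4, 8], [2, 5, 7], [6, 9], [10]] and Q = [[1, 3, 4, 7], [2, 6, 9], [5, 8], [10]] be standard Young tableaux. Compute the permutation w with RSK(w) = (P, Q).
6 2 5 10 1 7 9 3 8 4

Reverse the RSK construction: for i from n down to 1, find the cell of Q containing i, remove the entry at that cell from P, and reverse-bump it up through P; the value ejected from row 1 is w(i).

Step i=10: Q has 10 at row 4, column 1; remove 10 from row 4 of P and reverse-bump: 10 enters row 3 and ejects 9; 9 enters row 2 and ejects 7; 7 enters row 1 and ejects 4. So w(10) = 4. P is now [[1, 3, 7, 8], [2, 5, 9], [6, 10]].
Step i=9: Q has 9 at row 2, column 3; remove 9 from row 2 of P and reverse-bump: 9 enters row 1 and ejects 8. So w(9) = 8. P is now [[1, 3, 7, 9], [2, 5], [6, 10]].
Step i=8: Q has 8 at row 3, column 2; remove 10 from row 3 of P and reverse-bump: 10 enters row 2 and ejects 5; 5 enters row 1 and ejects 3. So w(8) = 3. P is now [[1, 5, 7, 9], [2, 10], [6]].
Step i=7: Q has 7 at row 1, column 4; remove that cell from P, ejecting 9. So w(7) = 9. P is now [[1, 5, 7], [2, 10], [6]].
Step i=6: Q has 6 at row 2, column 2; remove 10 from row 2 of P and reverse-bump: 10 enters row 1 and ejects 7. So w(6) = 7. P is now [[1, 5, 10], [2], [6]].
Step i=5: Q has 5 at row 3, column 1; remove 6 from row 3 of P and reverse-bump: 6 enters row 2 and ejects 2; 2 enters row 1 and ejects 1. So w(5) = 1. P is now [[2, 5, 10], [6]].
Step i=4: Q has 4 at row 1, column 3; remove that cell from P, ejecting 10. So w(4) = 10. P is now [[2, 5], [6]].
Step i=3: Q has 3 at row 1, column 2; remove that cell from P, ejecting 5. So w(3) = 5. P is now [[2], [6]].
Step i=2: Q has 2 at row 2, column 1; remove 6 from row 2 of P and reverse-bump: 6 enters row 1 and ejects 2. So w(2) = 2. P is now [[6]].
Step i=1: Q has 1 at row 1, column 1; remove that cell from P, ejecting 6. So w(1) = 6. P is now [].

So w = 6 2 5 10 1 7 9 3 8 4.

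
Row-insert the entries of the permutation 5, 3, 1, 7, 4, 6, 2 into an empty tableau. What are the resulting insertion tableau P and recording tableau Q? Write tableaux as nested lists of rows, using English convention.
P = [[1, 2, 6], [3, 4], [5, 7]], Q = [[1, 4, 6], [2, 5], [3, 7]]

Insert each entry of the permutation into P by Schensted row insertion, recording in Q the position of each new cell.

After inserting 5: P = [[5]].
After inserting 3: P = [[3], [5]].
After inserting 1: P = [[1], [3], [5]].
After inserting 7: P = [[1, 7], [3], [5]].
After inserting 4: P = [[1, 4], [3, 7], [5]].
After inserting 6: P = [[1, 4, 6], [3, 7], [5]].
After inserting 2: P = [[1, 2, 6], [3, 4], [5, 7]].

So P = [[1, 2, 6], [3, 4], [5, 7]], Q = [[1, 4, 6], [2, 5], [3, 7]].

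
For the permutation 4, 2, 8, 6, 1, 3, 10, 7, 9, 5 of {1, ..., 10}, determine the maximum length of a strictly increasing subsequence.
4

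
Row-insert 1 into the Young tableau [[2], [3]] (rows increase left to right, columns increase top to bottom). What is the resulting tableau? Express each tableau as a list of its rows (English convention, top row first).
[[1], [2], [3]]

In row 1, 1 replaces 2 (the leftmost entry greater than 1); 2 is bumped to row 2. In row 2, 2 replaces 3 (the leftmost entry greater than 2); 3 is bumped to row 3. 3 starts a new row 3. The new tableau is [[1], [2], [3]].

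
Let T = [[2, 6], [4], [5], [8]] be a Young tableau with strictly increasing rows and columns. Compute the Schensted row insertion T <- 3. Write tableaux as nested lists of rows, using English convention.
[[2, 3], [4, 6], [5], [8]]

In row 1, 3 replaces 6 (the leftmost entry greater than 3); 6 is bumped to row 2. 6 is appended to row 2. The new tableau is [[2, 3], [4, 6], [5], [8]].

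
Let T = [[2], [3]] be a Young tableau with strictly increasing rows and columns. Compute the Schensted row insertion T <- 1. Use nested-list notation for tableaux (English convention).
[[1], [2], [3]]

In row 1, 1 replaces 2 (the leftmost entry greater than 1); 2 is bumped to row 2. In row 2, 2 replaces 3 (the leftmost entry greater than 2); 3 is bumped to row 3. 3 starts a new row 3. The new tableau is [[1], [2], [3]].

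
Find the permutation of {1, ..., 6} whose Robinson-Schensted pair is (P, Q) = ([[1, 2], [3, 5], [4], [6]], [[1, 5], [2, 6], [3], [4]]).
Reverse the RSK construction: for i from n down to 1, find the cell of Q containing i, remove the entry at that cell from P, and reverse-bump it up through P; the value ejected from row 1 is w(i).

Step i=6: Q has 6 at row 2, column 2; remove 5 from row 2 of P and reverse-bump: 5 enters row 1 and ejects 2. So w(6) = 2. P is now [[1, 5], [3], [4], [6]].
Step i=5: Q has 5 at row 1, column 2; remove that cell from P, ejecting 5. So w(5) = 5. P is now [[1], [3], [4], [6]].
Step i=4: Q has 4 at row 4, column 1; remove 6 from row 4 of P and reverse-bump: 6 enters row 3 and ejects 4; 4 enters row 2 and ejects 3; 3 enters row 1 and ejects 1. So w(4) = 1. P is now [[3], [4], [6]].
Step i=3: Q has 3 at row 3, column 1; remove 6 from row 3 of P and reverse-bump: 6 enters row 2 and ejects 4; 4 enters row 1 and ejects 3. So w(3) = 3. P is now [[4], [6]].
Step i=2: Q has 2 at row 2, column 1; remove 6 from row 2 of P and reverse-bump: 6 enters row 1 and ejects 4. So w(2) = 4. P is now [[6]].
Step i=1: Q has 1 at row 1, column 1; remove that cell from P, ejecting 6. So w(1) = 6. P is now [].

So w = 6 4 3 1 5 2.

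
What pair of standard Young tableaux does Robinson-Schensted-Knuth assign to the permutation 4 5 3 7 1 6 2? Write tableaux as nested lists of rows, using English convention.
Insert each entry of the permutation into P by Schensted row insertion, recording in Q the position of each new cell.

After inserting 4: P = [[4]].
After inserting 5: P = [[4, 5]].
After inserting 3: P = [[3, 5], [4]].
After inserting 7: P = [[3, 5, 7], [4]].
After inserting 1: P = [[1, 5, 7], [3], [4]].
After inserting 6: P = [[1, 5, 6], [3, 7], [4]].
After inserting 2: P = [[1, 2, 6], [3, 5], [4, 7]].

So P = [[1, 2, 6], [3, 5], [4, 7]], Q = [[1, 2, 4], [3, 6], [5, 7]].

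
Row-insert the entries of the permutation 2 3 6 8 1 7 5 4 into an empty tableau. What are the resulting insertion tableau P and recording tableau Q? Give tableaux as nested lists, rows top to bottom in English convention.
Insert each entry of the permutation into P by Schensted row insertion, recording in Q the position of each new cell.

Insert 2: appended to row 1. P = [[2]].
Insert 3: appended to row 1. P = [[2, 3]].
Insert 6: appended to row 1. P = [[2, 3, 6]].
Insert 8: appended to row 1. P = [[2, 3, 6, 8]].
Insert 1: 1 bumps 2 from row 1; 2 starts row 2. P = [[1, 3, 6, 8], [2]].
Insert 7: 7 bumps 8 from row 1; 8 appends to row 2. P = [[1, 3, 6, 7], [2, 8]].
Insert 5: 5 bumps 6 from row 1; 6 bumps 8 from row 2; 8 starts row 3. P = [[1, 3, 5, 7], [2, 6], [8]].
Insert 4: 4 bumps 5 from row 1; 5 bumps 6 from row 2; 6 bumps 8 from row 3; 8 starts row 4. P = [[1, 3, 4, 7], [2, 5], [6], [8]].

So P = [[1, 3, 4, 7], [2, 5], [6], [8]], Q = [[1, 2, 3, 4], [5, 6], [7], [8]].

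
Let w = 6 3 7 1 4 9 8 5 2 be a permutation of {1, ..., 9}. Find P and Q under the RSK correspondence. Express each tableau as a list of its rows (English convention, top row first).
P = [[1, 2, 5], [3, 4, 8], [6, 7], [9]], Q = [[1, 3, 6], [2, 5, 7], [4, 8], [9]]

Insert each entry of the permutation into P by Schensted row insertion, recording in Q the position of each new cell.

Insert 6: appended to row 1. P = [[6]], Q = [[1]].
Insert 3: 3 bumps 6 from row 1; 6 starts row 2. P = [[3], [6]], Q = [[1], [2]].
Insert 7: appended to row 1. P = [[3, 7], [6]], Q = [[1, 3], [2]].
Insert 1: 1 bumps 3 from row 1; 3 bumps 6 from row 2; 6 starts row 3. P = [[1, 7], [3], [6]], Q = [[1, 3], [2], [4]].
Insert 4: 4 bumps 7 from row 1; 7 appends to row 2. P = [[1, 4], [3, 7], [6]], Q = [[1, 3], [2, 5], [4]].
Insert 9: appended to row 1. P = [[1, 4, 9], [3, 7], [6]], Q = [[1, 3, 6], [2, 5], [4]].
Insert 8: 8 bumps 9 from row 1; 9 appends to row 2. P = [[1, 4, 8], [3, 7, 9], [6]], Q = [[1, 3, 6], [2, 5, 7], [4]].
Insert 5: 5 bumps 8 from row 1; 8 bumps 9 from row 2; 9 appends to row 3. P = [[1, 4, 5], [3, 7, 8], [6, 9]], Q = [[1, 3, 6], [2, 5, 7], [4, 8]].
Insert 2: 2 bumps 4 from row 1; 4 bumps 7 from row 2; 7 bumps 9 from row 3; 9 starts row 4. P = [[1, 2, 5], [3, 4, 8], [6, 7], [9]], Q = [[1, 3, 6], [2, 5, 7], [4, 8], [9]].

So P = [[1, 2, 5], [3, 4, 8], [6, 7], [9]], Q = [[1, 3, 6], [2, 5, 7], [4, 8], [9]].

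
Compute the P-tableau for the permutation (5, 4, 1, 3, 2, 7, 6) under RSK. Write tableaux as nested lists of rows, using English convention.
Insert 5: appended to row 1. P = [[5]].
Insert 4: 4 bumps 5 from row 1; 5 starts row 2. P = [[4], [5]].
Insert 1: 1 bumps 4 from row 1; 4 bumps 5 from row 2; 5 starts row 3. P = [[1], [4], [5]].
Insert 3: appended to row 1. P = [[1, 3], [4], [5]].
Insert 2: 2 bumps 3 from row 1; 3 bumps 4 from row 2; 4 bumps 5 from row 3; 5 starts row 4. P = [[1, 2], [3], [4], [5]].
Insert 7: appended to row 1. P = [[1, 2, 7], [3], [4], [5]].
Insert 6: 6 bumps 7 from row 1; 7 appends to row 2. P = [[1, 2, 6], [3, 7], [4], [5]].

So P = [[1, 2, 6], [3, 7], [4], [5]].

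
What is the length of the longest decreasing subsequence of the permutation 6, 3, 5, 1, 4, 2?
4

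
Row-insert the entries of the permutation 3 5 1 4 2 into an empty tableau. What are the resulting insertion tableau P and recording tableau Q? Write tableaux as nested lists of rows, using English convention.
Insert each entry of the permutation into P by Schensted row insertion, recording in Q the position of each new cell.

Insert 3: appended to row 1. P = [[3]].
Insert 5: appended to row 1. P = [[3, 5]].
Insert 1: 1 bumps 3 from row 1; 3 starts row 2. P = [[1, 5], [3]].
Insert 4: 4 bumps 5 from row 1; 5 appends to row 2. P = [[1, 4], [3, 5]].
Insert 2: 2 bumps 4 from row 1; 4 bumps 5 from row 2; 5 starts row 3. P = [[1, 2], [3, 4], [5]].

So P = [[1, 2], [3, 4], [5]], Q = [[1, 2], [3, 4], [5]].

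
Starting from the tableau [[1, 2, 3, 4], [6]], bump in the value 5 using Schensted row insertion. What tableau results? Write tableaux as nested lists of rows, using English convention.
[[1, 2, 3, 4, 5], [6]]

5 is larger than every entry of row 1, so it is appended to row 1. The new tableau is [[1, 2, 3, 4, 5], [6]].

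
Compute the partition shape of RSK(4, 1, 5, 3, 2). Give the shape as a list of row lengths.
Row-insert each entry into an empty tableau.

After inserting 4: P = [[4]].
After inserting 1: P = [[1], [4]].
After inserting 5: P = [[1, 5], [4]].
After inserting 3: P = [[1, 3], [4, 5]].
After inserting 2: P = [[1, 2], [3, 5], [4]].

The final insertion tableau P = [[1, 2], [3, 5], [4]] has shape [2, 2, 1].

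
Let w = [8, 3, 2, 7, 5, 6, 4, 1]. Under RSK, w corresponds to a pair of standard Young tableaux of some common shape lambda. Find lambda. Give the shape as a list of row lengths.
[3, 2, 1, 1, 1]

Row-insert each entry into an empty tableau.

After inserting 8: P = [[8]].
After inserting 3: P = [[3], [8]].
After inserting 2: P = [[2], [3], [8]].
After inserting 7: P = [[2, 7], [3], [8]].
After inserting 5: P = [[2, 5], [3, 7], [8]].
After inserting 6: P = [[2, 5, 6], [3, 7], [8]].
After inserting 4: P = [[2, 4, 6], [3, 5], [7], [8]].
After inserting 1: P = [[1, 4, 6], [2, 5], [3], [7], [8]].

The final insertion tableau P = [[1, 4, 6], [2, 5], [3], [7], [8]] has shape [3, 2, 1, 1, 1].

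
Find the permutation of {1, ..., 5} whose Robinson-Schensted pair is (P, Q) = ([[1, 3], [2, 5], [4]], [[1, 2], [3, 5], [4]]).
4 5 2 1 3

Reverse the RSK construction: for i from n down to 1, find the cell of Q containing i, remove the entry at that cell from P, and reverse-bump it up through P; the value ejected from row 1 is w(i).

Step i=5: Q has 5 at row 2, column 2; remove 5 from row 2 of P and reverse-bump: 5 enters row 1 and ejects 3. So w(5) = 3. P is now [[1, 5], [2], [4]].
Step i=4: Q has 4 at row 3, column 1; remove 4 from row 3 of P and reverse-bump: 4 enters row 2 and ejects 2; 2 enters row 1 and ejects 1. So w(4) = 1. P is now [[2, 5], [4]].
Step i=3: Q has 3 at row 2, column 1; remove 4 from row 2 of P and reverse-bump: 4 enters row 1 and ejects 2. So w(3) = 2. P is now [[4, 5]].
Step i=2: Q has 2 at row 1, column 2; remove that cell from P, ejecting 5. So w(2) = 5. P is now [[4]].
Step i=1: Q has 1 at row 1, column 1; remove that cell from P, ejecting 4. So w(1) = 4. P is now [].

So w = 4 5 2 1 3.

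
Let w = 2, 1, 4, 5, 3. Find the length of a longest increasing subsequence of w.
3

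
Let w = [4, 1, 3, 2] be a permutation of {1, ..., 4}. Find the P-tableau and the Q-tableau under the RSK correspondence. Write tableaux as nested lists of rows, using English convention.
P = [[1, 2], [3], [4]], Q = [[1, 3], [2], [4]]

Insert each entry of the permutation into P by Schensted row insertion, recording in Q the position of each new cell.

After inserting 4: P = [[4]].
After inserting 1: P = [[1], [4]].
After inserting 3: P = [[1, 3], [4]].
After inserting 2: P = [[1, 2], [3], [4]].

So P = [[1, 2], [3], [4]], Q = [[1, 3], [2], [4]].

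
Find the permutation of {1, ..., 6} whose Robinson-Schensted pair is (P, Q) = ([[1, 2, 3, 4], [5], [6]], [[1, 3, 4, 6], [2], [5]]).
6 1 2 5 3 4

Reverse RSK: for i = n, n-1, ..., 1, locate i in Q, remove the corresponding corner cell from P, and reverse-bump its entry up through P; the value ejected from row 1 is w(i).

So w = 6 1 2 5 3 4.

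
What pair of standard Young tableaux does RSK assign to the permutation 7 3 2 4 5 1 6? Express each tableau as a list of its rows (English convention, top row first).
Insert each entry of the permutation into P by Schensted row insertion, recording in Q the position of each new cell.

After inserting 7: P = [[7]].
After inserting 3: P = [[3], [7]].
After inserting 2: P = [[2], [3], [7]].
After inserting 4: P = [[2, 4], [3], [7]].
After inserting 5: P = [[2, 4, 5], [3], [7]].
After inserting 1: P = [[1, 4, 5], [2], [3], [7]].
After inserting 6: P = [[1, 4, 5, 6], [2], [3], [7]].

So P = [[1, 4, 5, 6], [2], [3], [7]], Q = [[1, 4, 5, 7], [2], [3], [6]].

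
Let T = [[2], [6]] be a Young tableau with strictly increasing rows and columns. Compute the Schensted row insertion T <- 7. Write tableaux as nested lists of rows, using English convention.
7 is larger than every entry of row 1, so it is appended to row 1. The new tableau is [[2, 7], [6]].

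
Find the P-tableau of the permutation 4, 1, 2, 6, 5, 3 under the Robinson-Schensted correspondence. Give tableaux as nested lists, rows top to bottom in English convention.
P = [[1, 2, 3], [4, 5], [6]]

Insert 4: appended to row 1. P = [[4]].
Insert 1: 1 bumps 4 from row 1; 4 starts row 2. P = [[1], [4]].
Insert 2: appended to row 1. P = [[1, 2], [4]].
Insert 6: appended to row 1. P = [[1, 2, 6], [4]].
Insert 5: 5 bumps 6 from row 1; 6 appends to row 2. P = [[1, 2, 5], [4, 6]].
Insert 3: 3 bumps 5 from row 1; 5 bumps 6 from row 2; 6 starts row 3. P = [[1, 2, 3], [4, 5], [6]].

So P = [[1, 2, 3], [4, 5], [6]].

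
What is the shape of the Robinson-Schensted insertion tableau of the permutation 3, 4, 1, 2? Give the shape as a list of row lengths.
Row-insert each entry into an empty tableau.

After inserting 3: P = [[3]].
After inserting 4: P = [[3, 4]].
After inserting 1: P = [[1, 4], [3]].
After inserting 2: P = [[1, 2], [3, 4]].

The final insertion tableau P = [[1, 2], [3, 4]] has shape [2, 2].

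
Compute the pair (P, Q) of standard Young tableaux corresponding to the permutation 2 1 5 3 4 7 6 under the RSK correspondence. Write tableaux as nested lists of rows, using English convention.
P = [[1, 3, 4, 6], [2, 5, 7]], Q = [[1, 3, 5, 6], [2, 4, 7]]

Insert each entry of the permutation into P by Schensted row insertion, recording in Q the position of each new cell.

After inserting 2: P = [[2]].
After inserting 1: P = [[1], [2]].
After inserting 5: P = [[1, 5], [2]].
After inserting 3: P = [[1, 3], [2, 5]].
After inserting 4: P = [[1, 3, 4], [2, 5]].
After inserting 7: P = [[1, 3, 4, 7], [2, 5]].
After inserting 6: P = [[1, 3, 4, 6], [2, 5, 7]].

So P = [[1, 3, 4, 6], [2, 5, 7]], Q = [[1, 3, 5, 6], [2, 4, 7]].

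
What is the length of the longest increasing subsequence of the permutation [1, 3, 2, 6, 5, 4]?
3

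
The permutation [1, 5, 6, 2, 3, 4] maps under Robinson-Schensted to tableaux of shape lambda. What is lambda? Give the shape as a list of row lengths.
[4, 2]

RSK row insertion gives P = [[1, 2, 3, 4], [5, 6]], which has shape [4, 2].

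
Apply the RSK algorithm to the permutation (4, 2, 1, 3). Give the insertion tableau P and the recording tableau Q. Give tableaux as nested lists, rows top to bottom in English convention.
Insert each entry of the permutation into P by Schensted row insertion, recording in Q the position of each new cell.

Insert 4: appended to row 1. P = [[4]], Q = [[1]].
Insert 2: 2 bumps 4 from row 1; 4 starts row 2. P = [[2], [4]], Q = [[1], [2]].
Insert 1: 1 bumps 2 from row 1; 2 bumps 4 from row 2; 4 starts row 3. P = [[1], [2], [4]], Q = [[1], [2], [3]].
Insert 3: appended to row 1. P = [[1, 3], [2], [4]], Q = [[1, 4], [2], [3]].

So P = [[1, 3], [2], [4]], Q = [[1, 4], [2], [3]].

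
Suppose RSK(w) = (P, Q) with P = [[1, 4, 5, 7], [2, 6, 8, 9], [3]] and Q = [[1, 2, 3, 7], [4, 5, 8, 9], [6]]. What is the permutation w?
3 6 8 2 4 1 9 5 7

Reverse the RSK construction: for i from n down to 1, find the cell of Q containing i, remove the entry at that cell from P, and reverse-bump it up through P; the value ejected from row 1 is w(i).

Step i=9: Q has 9 at row 2, column 4; remove 9 from row 2 of P and reverse-bump: 9 enters row 1 and ejects 7. So w(9) = 7. P is now [[1, 4, 5, 9], [2, 6, 8], [3]].
Step i=8: Q has 8 at row 2, column 3; remove 8 from row 2 of P and reverse-bump: 8 enters row 1 and ejects 5. So w(8) = 5. P is now [[1, 4, 8, 9], [2, 6], [3]].
Step i=7: Q has 7 at row 1, column 4; remove that cell from P, ejecting 9. So w(7) = 9. P is now [[1, 4, 8], [2, 6], [3]].
Step i=6: Q has 6 at row 3, column 1; remove 3 from row 3 of P and reverse-bump: 3 enters row 2 and ejects 2; 2 enters row 1 and ejects 1. So w(6) = 1. P is now [[2, 4, 8], [3, 6]].
Step i=5: Q has 5 at row 2, column 2; remove 6 from row 2 of P and reverse-bump: 6 enters row 1 and ejects 4. So w(5) = 4. P is now [[2, 6, 8], [3]].
Step i=4: Q has 4 at row 2, column 1; remove 3 from row 2 of P and reverse-bump: 3 enters row 1 and ejects 2. So w(4) = 2. P is now [[3, 6, 8]].
Step i=3: Q has 3 at row 1, column 3; remove that cell from P, ejecting 8. So w(3) = 8. P is now [[3, 6]].
Step i=2: Q has 2 at row 1, column 2; remove that cell from P, ejecting 6. So w(2) = 6. P is now [[3]].
Step i=1: Q has 1 at row 1, column 1; remove that cell from P, ejecting 3. So w(1) = 3. P is now [].

So w = 3 6 8 2 4 1 9 5 7.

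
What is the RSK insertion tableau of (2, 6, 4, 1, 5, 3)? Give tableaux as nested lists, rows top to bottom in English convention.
P = [[1, 3, 5], [2, 4], [6]]

Insert 2: appended to row 1. P = [[2]].
Insert 6: appended to row 1. P = [[2, 6]].
Insert 4: 4 bumps 6 from row 1; 6 starts row 2. P = [[2, 4], [6]].
Insert 1: 1 bumps 2 from row 1; 2 bumps 6 from row 2; 6 starts row 3. P = [[1, 4], [2], [6]].
Insert 5: appended to row 1. P = [[1, 4, 5], [2], [6]].
Insert 3: 3 bumps 4 from row 1; 4 appends to row 2. P = [[1, 3, 5], [2, 4], [6]].

So P = [[1, 3, 5], [2, 4], [6]].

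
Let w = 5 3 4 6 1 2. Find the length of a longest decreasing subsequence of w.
3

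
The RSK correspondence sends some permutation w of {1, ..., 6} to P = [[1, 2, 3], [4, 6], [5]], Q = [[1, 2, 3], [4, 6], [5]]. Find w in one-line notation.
Reverse the RSK construction: for i from n down to 1, find the cell of Q containing i, remove the entry at that cell from P, and reverse-bump it up through P; the value ejected from row 1 is w(i).

Step i=6: Q has 6 at row 2, column 2; remove 6 from row 2 of P and reverse-bump: 6 enters row 1 and ejects 3. So w(6) = 3. P is now [[1, 2, 6], [4], [5]].
Step i=5: Q has 5 at row 3, column 1; remove 5 from row 3 of P and reverse-bump: 5 enters row 2 and ejects 4; 4 enters row 1 and ejects 2. So w(5) = 2. P is now [[1, 4, 6], [5]].
Step i=4: Q has 4 at row 2, column 1; remove 5 from row 2 of P and reverse-bump: 5 enters row 1 and ejects 4. So w(4) = 4. P is now [[1, 5, 6]].
Step i=3: Q has 3 at row 1, column 3; remove that cell from P, ejecting 6. So w(3) = 6. P is now [[1, 5]].
Step i=2: Q has 2 at row 1, column 2; remove that cell from P, ejecting 5. So w(2) = 5. P is now [[1]].
Step i=1: Q has 1 at row 1, column 1; remove that cell from P, ejecting 1. So w(1) = 1. P is now [].

So w = 1 5 6 4 2 3.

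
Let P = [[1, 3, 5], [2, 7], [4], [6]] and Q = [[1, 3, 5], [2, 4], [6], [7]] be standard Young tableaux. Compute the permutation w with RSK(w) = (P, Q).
6 2 7 4 5 3 1

Reverse the RSK construction: for i from n down to 1, find the cell of Q containing i, remove the entry at that cell from P, and reverse-bump it up through P; the value ejected from row 1 is w(i).

Step i=7: Q has 7 at row 4, column 1; remove 6 from row 4 of P and reverse-bump: 6 enters row 3 and ejects 4; 4 enters row 2 and ejects 2; 2 enters row 1 and ejects 1. So w(7) = 1. P is now [[2, 3, 5], [4, 7], [6]].
Step i=6: Q has 6 at row 3, column 1; remove 6 from row 3 of P and reverse-bump: 6 enters row 2 and ejects 4; 4 enters row 1 and ejects 3. So w(6) = 3. P is now [[2, 4, 5], [6, 7]].
Step i=5: Q has 5 at row 1, column 3; remove that cell from P, ejecting 5. So w(5) = 5. P is now [[2, 4], [6, 7]].
Step i=4: Q has 4 at row 2, column 2; remove 7 from row 2 of P and reverse-bump: 7 enters row 1 and ejects 4. So w(4) = 4. P is now [[2, 7], [6]].
Step i=3: Q has 3 at row 1, column 2; remove that cell from P, ejecting 7. So w(3) = 7. P is now [[2], [6]].
Step i=2: Q has 2 at row 2, column 1; remove 6 from row 2 of P and reverse-bump: 6 enters row 1 and ejects 2. So w(2) = 2. P is now [[6]].
Step i=1: Q has 1 at row 1, column 1; remove that cell from P, ejecting 6. So w(1) = 6. P is now [].

So w = 6 2 7 4 5 3 1.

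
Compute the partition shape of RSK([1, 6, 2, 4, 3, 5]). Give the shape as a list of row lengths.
Row-insert each entry into an empty tableau.

After inserting 1: P = [[1]].
After inserting 6: P = [[1, 6]].
After inserting 2: P = [[1, 2], [6]].
After inserting 4: P = [[1, 2, 4], [6]].
After inserting 3: P = [[1, 2, 3], [4], [6]].
After inserting 5: P = [[1, 2, 3, 5], [4], [6]].

The final insertion tableau P = [[1, 2, 3, 5], [4], [6]] has shape [4, 1, 1].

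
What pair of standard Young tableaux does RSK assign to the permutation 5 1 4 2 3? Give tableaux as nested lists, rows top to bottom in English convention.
Insert each entry of the permutation into P by Schensted row insertion, recording in Q the position of each new cell.

Insert 5: appended to row 1. P = [[5]].
Insert 1: 1 bumps 5 from row 1; 5 starts row 2. P = [[1], [5]].
Insert 4: appended to row 1. P = [[1, 4], [5]].
Insert 2: 2 bumps 4 from row 1; 4 bumps 5 from row 2; 5 starts row 3. P = [[1, 2], [4], [5]].
Insert 3: appended to row 1. P = [[1, 2, 3], [4], [5]].

So P = [[1, 2, 3], [4], [5]], Q = [[1, 3, 5], [2], [4]].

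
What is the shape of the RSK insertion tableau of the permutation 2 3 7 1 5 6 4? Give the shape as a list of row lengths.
Row-insert each entry into an empty tableau.

After inserting 2: P = [[2]].
After inserting 3: P = [[2, 3]].
After inserting 7: P = [[2, 3, 7]].
After inserting 1: P = [[1, 3, 7], [2]].
After inserting 5: P = [[1, 3, 5], [2, 7]].
After inserting 6: P = [[1, 3, 5, 6], [2, 7]].
After inserting 4: P = [[1, 3, 4, 6], [2, 5], [7]].

The final insertion tableau P = [[1, 3, 4, 6], [2, 5], [7]] has shape [4, 2, 1].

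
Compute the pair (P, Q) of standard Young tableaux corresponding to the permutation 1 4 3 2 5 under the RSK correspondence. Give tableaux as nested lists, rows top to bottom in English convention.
Insert each entry of the permutation into P by Schensted row insertion, recording in Q the position of each new cell.

Insert 1: appended to row 1. P = [[1]].
Insert 4: appended to row 1. P = [[1, 4]].
Insert 3: 3 bumps 4 from row 1; 4 starts row 2. P = [[1, 3], [4]].
Insert 2: 2 bumps 3 from row 1; 3 bumps 4 from row 2; 4 starts row 3. P = [[1, 2], [3], [4]].
Insert 5: appended to row 1. P = [[1, 2, 5], [3], [4]].

So P = [[1, 2, 5], [3], [4]], Q = [[1, 2, 5], [3], [4]].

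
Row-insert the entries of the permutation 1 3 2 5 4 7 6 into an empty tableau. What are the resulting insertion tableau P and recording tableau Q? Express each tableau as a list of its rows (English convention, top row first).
Insert each entry of the permutation into P by Schensted row insertion, recording in Q the position of each new cell.

Insert 1: appended to row 1. P = [[1]].
Insert 3: appended to row 1. P = [[1, 3]].
Insert 2: 2 bumps 3 from row 1; 3 starts row 2. P = [[1, 2], [3]].
Insert 5: appended to row 1. P = [[1, 2, 5], [3]].
Insert 4: 4 bumps 5 from row 1; 5 appends to row 2. P = [[1, 2, 4], [3, 5]].
Insert 7: appended to row 1. P = [[1, 2, 4, 7], [3, 5]].
Insert 6: 6 bumps 7 from row 1; 7 appends to row 2. P = [[1, 2, 4, 6], [3, 5, 7]].

So P = [[1, 2, 4, 6], [3, 5, 7]], Q = [[1, 2, 4, 6], [3, 5, 7]].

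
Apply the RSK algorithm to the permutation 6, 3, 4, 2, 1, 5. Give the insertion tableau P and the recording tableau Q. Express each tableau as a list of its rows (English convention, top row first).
Insert each entry of the permutation into P by Schensted row insertion, recording in Q the position of each new cell.

After inserting 6: P = [[6]].
After inserting 3: P = [[3], [6]].
After inserting 4: P = [[3, 4], [6]].
After inserting 2: P = [[2, 4], [3], [6]].
After inserting 1: P = [[1, 4], [2], [3], [6]].
After inserting 5: P = [[1, 4, 5], [2], [3], [6]].

So P = [[1, 4, 5], [2], [3], [6]], Q = [[1, 3, 6], [2], [4], [5]].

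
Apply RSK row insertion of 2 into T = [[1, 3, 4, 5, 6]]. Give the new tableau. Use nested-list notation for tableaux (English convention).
In row 1, 2 replaces 3 (the leftmost entry greater than 2); 3 is bumped to row 2. 3 starts a new row 2. The new tableau is [[1, 2, 4, 5, 6], [3]].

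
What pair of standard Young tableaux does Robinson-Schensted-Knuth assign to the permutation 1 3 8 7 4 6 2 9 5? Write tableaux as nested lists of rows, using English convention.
Insert each entry of the permutation into P by Schensted row insertion, recording in Q the position of each new cell.

After inserting 1: P = [[1]].
After inserting 3: P = [[1, 3]].
After inserting 8: P = [[1, 3, 8]].
After inserting 7: P = [[1, 3, 7], [8]].
After inserting 4: P = [[1, 3, 4], [7], [8]].
After inserting 6: P = [[1, 3, 4, 6], [7], [8]].
After inserting 2: P = [[1, 2, 4, 6], [3], [7], [8]].
After inserting 9: P = [[1, 2, 4, 6, 9], [3], [7], [8]].
After inserting 5: P = [[1, 2, 4, 5, 9], [3, 6], [7], [8]].

So P = [[1, 2, 4, 5, 9], [3, 6], [7], [8]], Q = [[1, 2, 3, 6, 8], [4, 9], [5], [7]].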